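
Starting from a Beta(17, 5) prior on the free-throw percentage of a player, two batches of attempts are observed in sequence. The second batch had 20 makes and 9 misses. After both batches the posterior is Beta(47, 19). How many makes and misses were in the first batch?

Because Beta–binomial updating is additive in the counts, the combined data contributed (α_post−α_prior, β_post−β_prior) successes and failures.
Total across both batches: 47−17=30 makes, 19−5=14 misses.
Subtract the second batch: 30−20=10 makes and 14−9=5 misses.

10 makes and 5 misses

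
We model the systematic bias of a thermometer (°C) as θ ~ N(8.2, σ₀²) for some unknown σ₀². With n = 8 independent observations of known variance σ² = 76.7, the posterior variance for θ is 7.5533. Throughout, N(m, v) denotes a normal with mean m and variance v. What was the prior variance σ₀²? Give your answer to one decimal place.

σ₀² = 35.6

For the Normal–Normal model with known σ², precisions add: τ_n = τ₀ + n/σ².
So 1/σ₀² = 1/7.5533 − 8/76.7 = 0.132392 − 0.104302 = 0.028090.
Hence σ₀² = 1/0.028090 ≈ 35.6.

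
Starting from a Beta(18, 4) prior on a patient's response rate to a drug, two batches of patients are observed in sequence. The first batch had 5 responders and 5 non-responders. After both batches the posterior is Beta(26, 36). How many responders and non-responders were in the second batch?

3 responders and 27 non-responders

Because Beta–binomial updating is additive in the counts, the combined data contributed (α_post−α_prior, β_post−β_prior) successes and failures.
Total across both batches: 26−18=8 responders, 36−4=32 non-responders.
Subtract the first batch: 8−5=3 responders and 32−5=27 non-responders.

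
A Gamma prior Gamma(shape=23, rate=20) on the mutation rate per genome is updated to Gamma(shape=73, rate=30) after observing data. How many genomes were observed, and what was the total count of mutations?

Gamma–Poisson conjugacy: posterior shape = α + Σxᵢ, posterior rate = β + n.
Matching: Σxᵢ = 73 − 23 = 50 and n = 30 − 20 = 10.

n = 10 genomes with total 50 mutations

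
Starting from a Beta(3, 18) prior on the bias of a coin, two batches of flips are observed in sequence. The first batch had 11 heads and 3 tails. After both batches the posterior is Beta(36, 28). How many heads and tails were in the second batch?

Because Beta–binomial updating is additive in the counts, the combined data contributed (α_post−α_prior, β_post−β_prior) successes and failures.
Total across both batches: 36−3=33 heads, 28−18=10 tails.
Subtract the first batch: 33−11=22 heads and 10−3=7 tails.

22 heads and 7 tails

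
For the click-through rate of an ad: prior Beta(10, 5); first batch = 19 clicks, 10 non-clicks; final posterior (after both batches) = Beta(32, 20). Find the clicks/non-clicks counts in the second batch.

3 clicks and 5 non-clicks

Sequential conjugate updates are equivalent to a single update on the pooled data, so total successes = posterior α − prior α and total failures = posterior β − prior β.
Total across both batches: 32−10=22 clicks, 20−5=15 non-clicks.
Subtract the first batch: 22−19=3 clicks and 15−10=5 non-clicks.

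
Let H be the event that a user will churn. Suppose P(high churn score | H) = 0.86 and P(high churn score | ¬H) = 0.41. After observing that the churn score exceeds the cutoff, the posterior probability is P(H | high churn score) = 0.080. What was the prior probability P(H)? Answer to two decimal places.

In odds form, posterior odds = prior odds × likelihood ratio, so prior odds = posterior odds ÷ LR.
Posterior odds = 0.080/(1−0.080) = 0.0870. LR = 0.86/0.41 = 2.0976.
Prior odds = 0.0870/2.0976 = 0.0415, so P(H) = 0.0415/(1+0.0415) ≈ 0.04.

P(H) = 0.04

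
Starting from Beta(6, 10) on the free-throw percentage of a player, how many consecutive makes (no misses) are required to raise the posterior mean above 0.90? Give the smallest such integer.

After k makes and 0 misses the posterior is Beta(6+k, 10), with mean (6+k)/(6+10+k).
Set (6+k)/(16+k) > 0.90 and solve: k > (0.90·16 − 6)/(1 − 0.90) = 84.000.
The smallest integer exceeding 84.000 is 85, and checking k=85: (91)/(101) = 0.9010 > 0.90.

k = 85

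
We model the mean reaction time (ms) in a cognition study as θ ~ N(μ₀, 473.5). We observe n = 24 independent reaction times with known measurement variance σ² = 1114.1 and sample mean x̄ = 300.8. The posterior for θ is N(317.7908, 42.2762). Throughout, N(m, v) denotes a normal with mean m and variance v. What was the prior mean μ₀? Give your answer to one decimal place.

With known observation variance, the Normal–Normal posterior has precision τ_n = τ₀ + n/σ² and mean μ_n = (τ₀μ₀ + (n/σ²)x̄)/τ_n.
Here τ₀ = 1/473.5 = 0.002112 and τ_data = 24/1114.1 = 0.021542, so τ_n = 0.023654.
Rearranging for μ₀: μ₀ = (μ_n·τ_n − τ_data·x̄)/τ₀ = (317.7908·0.023654 − 0.021542·300.8) / 0.002112 = 1.037190/0.002112 ≈ 491.1.

μ₀ = 491.1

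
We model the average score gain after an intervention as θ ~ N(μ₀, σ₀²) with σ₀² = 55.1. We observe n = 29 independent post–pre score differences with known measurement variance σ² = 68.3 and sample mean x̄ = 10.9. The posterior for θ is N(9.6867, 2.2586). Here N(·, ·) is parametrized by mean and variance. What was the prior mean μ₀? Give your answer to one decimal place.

The posterior mean is a precision-weighted average: μ_n = (τ₀μ₀ + τ_data·x̄)/(τ₀+τ_data), with τ₀=1/σ₀² and τ_data=n/σ².
Here τ₀ = 1/55.1 = 0.018149 and τ_data = 29/68.3 = 0.424597, so τ_n = 0.442746.
Rearranging for μ₀: μ₀ = (μ_n·τ_n − τ_data·x̄)/τ₀ = (9.6867·0.442746 − 0.424597·10.9) / 0.018149 = -0.339360/0.018149 ≈ -18.7.

μ₀ = -18.7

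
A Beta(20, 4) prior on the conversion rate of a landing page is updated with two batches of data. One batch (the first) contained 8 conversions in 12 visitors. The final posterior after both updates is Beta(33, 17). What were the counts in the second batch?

Sequential conjugate updates are equivalent to a single update on the pooled data, so total successes = posterior α − prior α and total failures = posterior β − prior β.
Total across both batches: 33−20=13 conversions, 17−4=13 bounces.
Subtract the first batch: 13−8=5 conversions and 13−4=9 bounces.

5 conversions and 9 bounces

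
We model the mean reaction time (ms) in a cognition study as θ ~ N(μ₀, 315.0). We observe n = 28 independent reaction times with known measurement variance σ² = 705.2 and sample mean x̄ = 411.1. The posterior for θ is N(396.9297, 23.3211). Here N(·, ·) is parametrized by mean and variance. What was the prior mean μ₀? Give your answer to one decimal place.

μ₀ = 219.7

The posterior mean is a precision-weighted average: μ_n = (τ₀μ₀ + τ_data·x̄)/(τ₀+τ_data), with τ₀=1/σ₀² and τ_data=n/σ².
Here τ₀ = 1/315.0 = 0.003175 and τ_data = 28/705.2 = 0.039705, so τ_n = 0.042880.
Rearranging for μ₀: μ₀ = (μ_n·τ_n − τ_data·x̄)/τ₀ = (396.9297·0.042880 − 0.039705·411.1) / 0.003175 = 0.697620/0.003175 ≈ 219.7.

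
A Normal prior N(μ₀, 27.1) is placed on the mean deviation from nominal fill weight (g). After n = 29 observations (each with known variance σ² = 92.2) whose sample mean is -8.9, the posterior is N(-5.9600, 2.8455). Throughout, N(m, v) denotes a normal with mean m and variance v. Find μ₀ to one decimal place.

μ₀ = 19.1

With known observation variance, the Normal–Normal posterior has precision τ_n = τ₀ + n/σ² and mean μ_n = (τ₀μ₀ + (n/σ²)x̄)/τ_n.
Here τ₀ = 1/27.1 = 0.036900 and τ_data = 29/92.2 = 0.314534, so τ_n = 0.351434.
Rearranging for μ₀: μ₀ = (μ_n·τ_n − τ_data·x̄)/τ₀ = (-5.9600·0.351434 − 0.314534·-8.9) / 0.036900 = 0.704806/0.036900 ≈ 19.1.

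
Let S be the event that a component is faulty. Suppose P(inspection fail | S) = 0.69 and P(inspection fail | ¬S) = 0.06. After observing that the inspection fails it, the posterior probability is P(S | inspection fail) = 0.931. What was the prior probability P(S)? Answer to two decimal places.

In odds form, posterior odds = prior odds × likelihood ratio, so prior odds = posterior odds ÷ LR.
Posterior odds = 0.931/(1−0.931) = 13.4928. LR = 0.69/0.06 = 11.5000.
Prior odds = 13.4928/11.5000 = 1.1733, so P(S) = 1.1733/(1+1.1733) ≈ 0.54.

P(S) = 0.54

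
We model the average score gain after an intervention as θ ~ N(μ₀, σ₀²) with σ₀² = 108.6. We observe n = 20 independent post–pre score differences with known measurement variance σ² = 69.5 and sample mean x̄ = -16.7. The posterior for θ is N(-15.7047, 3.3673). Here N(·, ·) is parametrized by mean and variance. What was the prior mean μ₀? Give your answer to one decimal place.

The posterior mean is a precision-weighted average: μ_n = (τ₀μ₀ + τ_data·x̄)/(τ₀+τ_data), with τ₀=1/σ₀² and τ_data=n/σ².
Here τ₀ = 1/108.6 = 0.009208 and τ_data = 20/69.5 = 0.287770, so τ_n = 0.296978.
Rearranging for μ₀: μ₀ = (μ_n·τ_n − τ_data·x̄)/τ₀ = (-15.7047·0.296978 − 0.287770·-16.7) / 0.009208 = 0.141809/0.009208 ≈ 15.4.

μ₀ = 15.4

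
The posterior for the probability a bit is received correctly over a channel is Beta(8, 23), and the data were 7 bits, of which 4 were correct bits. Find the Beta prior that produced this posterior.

Beta(4, 20)

A Beta(a, b) prior with s successes and f failures in binomial data gives a Beta(a+s, b+f) posterior.
Subtract the data counts: 8−4=4, 23−3=20.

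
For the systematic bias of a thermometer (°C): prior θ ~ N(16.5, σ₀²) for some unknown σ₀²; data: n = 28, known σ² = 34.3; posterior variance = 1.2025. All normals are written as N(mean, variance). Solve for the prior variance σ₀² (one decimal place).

σ₀² = 65.5

Posterior precision equals prior precision plus data precision: 1/σ_n² = 1/σ₀² + n/σ².
So 1/σ₀² = 1/1.2025 − 28/34.3 = 0.831601 − 0.816327 = 0.015274.
Hence σ₀² = 1/0.015274 ≈ 65.5.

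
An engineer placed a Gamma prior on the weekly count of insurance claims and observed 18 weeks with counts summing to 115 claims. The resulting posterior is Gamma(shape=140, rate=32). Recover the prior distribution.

Gamma(shape=25, rate=14)

A Gamma(α, β) prior (rate parametrization) on a Poisson rate with n observations summing to S gives posterior Gamma(α+S, β+n).
So α = 140 − 115 = 25 and β = 32 − 18 = 14.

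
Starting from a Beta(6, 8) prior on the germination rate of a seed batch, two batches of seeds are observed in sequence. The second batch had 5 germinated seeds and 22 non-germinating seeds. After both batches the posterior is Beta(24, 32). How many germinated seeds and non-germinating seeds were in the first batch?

Because Beta–binomial updating is additive in the counts, the combined data contributed (α_post−α_prior, β_post−β_prior) successes and failures.
Total across both batches: 24−6=18 germinated seeds, 32−8=24 non-germinating seeds.
Subtract the second batch: 18−5=13 germinated seeds and 24−22=2 non-germinating seeds.

13 germinated seeds and 2 non-germinating seeds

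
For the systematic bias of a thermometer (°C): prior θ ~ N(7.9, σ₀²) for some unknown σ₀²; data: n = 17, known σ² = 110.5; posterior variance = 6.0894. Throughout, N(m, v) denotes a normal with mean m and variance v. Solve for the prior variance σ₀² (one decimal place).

For the Normal–Normal model with known σ², precisions add: τ_n = τ₀ + n/σ².
So 1/σ₀² = 1/6.0894 − 17/110.5 = 0.164220 − 0.153846 = 0.010374.
Hence σ₀² = 1/0.010374 ≈ 96.4.

σ₀² = 96.4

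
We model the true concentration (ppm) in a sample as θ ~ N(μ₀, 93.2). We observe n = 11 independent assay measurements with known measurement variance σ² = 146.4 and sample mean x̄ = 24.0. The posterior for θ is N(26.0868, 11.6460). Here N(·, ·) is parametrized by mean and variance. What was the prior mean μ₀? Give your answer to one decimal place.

μ₀ = 40.7

With known observation variance, the Normal–Normal posterior has precision τ_n = τ₀ + n/σ² and mean μ_n = (τ₀μ₀ + (n/σ²)x̄)/τ_n.
Here τ₀ = 1/93.2 = 0.010730 and τ_data = 11/146.4 = 0.075137, so τ_n = 0.085867.
Rearranging for μ₀: μ₀ = (μ_n·τ_n − τ_data·x̄)/τ₀ = (26.0868·0.085867 − 0.075137·24.0) / 0.010730 = 0.436707/0.010730 ≈ 40.7.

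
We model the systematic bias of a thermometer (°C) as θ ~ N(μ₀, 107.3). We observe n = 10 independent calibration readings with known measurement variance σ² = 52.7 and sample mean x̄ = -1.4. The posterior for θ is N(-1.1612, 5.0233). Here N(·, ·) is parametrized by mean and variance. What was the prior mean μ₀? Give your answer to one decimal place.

μ₀ = 3.7

The posterior mean is a precision-weighted average: μ_n = (τ₀μ₀ + τ_data·x̄)/(τ₀+τ_data), with τ₀=1/σ₀² and τ_data=n/σ².
Here τ₀ = 1/107.3 = 0.009320 and τ_data = 10/52.7 = 0.189753, so τ_n = 0.199073.
Rearranging for μ₀: μ₀ = (μ_n·τ_n − τ_data·x̄)/τ₀ = (-1.1612·0.199073 − 0.189753·-1.4) / 0.009320 = 0.034491/0.009320 ≈ 3.7.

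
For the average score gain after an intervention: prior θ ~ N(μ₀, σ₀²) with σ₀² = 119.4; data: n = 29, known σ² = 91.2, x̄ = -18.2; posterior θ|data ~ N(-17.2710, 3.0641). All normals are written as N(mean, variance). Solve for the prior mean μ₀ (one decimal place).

The posterior mean is a precision-weighted average: μ_n = (τ₀μ₀ + τ_data·x̄)/(τ₀+τ_data), with τ₀=1/σ₀² and τ_data=n/σ².
Here τ₀ = 1/119.4 = 0.008375 and τ_data = 29/91.2 = 0.317982, so τ_n = 0.326357.
Rearranging for μ₀: μ₀ = (μ_n·τ_n − τ_data·x̄)/τ₀ = (-17.2710·0.326357 − 0.317982·-18.2) / 0.008375 = 0.150761/0.008375 ≈ 18.0.

μ₀ = 18.0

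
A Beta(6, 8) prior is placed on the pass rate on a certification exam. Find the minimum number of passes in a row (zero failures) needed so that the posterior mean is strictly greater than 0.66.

After k passes and 0 failures the posterior is Beta(6+k, 8), with mean (6+k)/(6+8+k).
Set (6+k)/(14+k) > 0.66 and solve: k > (0.66·14 − 6)/(1 − 0.66) = 9.529.
The smallest integer exceeding 9.529 is 10, and checking k=10: (16)/(24) = 0.6667 > 0.66.

k = 10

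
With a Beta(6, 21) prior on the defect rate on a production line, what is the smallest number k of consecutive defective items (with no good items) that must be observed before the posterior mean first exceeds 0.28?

After k defective items and 0 good items the posterior is Beta(6+k, 21), with mean (6+k)/(6+21+k).
Set (6+k)/(27+k) > 0.28 and solve: k > (0.28·27 − 6)/(1 − 0.28) = 2.167.
The smallest integer exceeding 2.167 is 3.

k = 3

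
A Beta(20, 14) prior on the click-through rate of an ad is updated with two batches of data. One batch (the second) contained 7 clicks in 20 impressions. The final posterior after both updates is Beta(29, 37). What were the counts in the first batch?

2 clicks and 10 non-clicks

Because Beta–binomial updating is additive in the counts, the combined data contributed (α_post−α_prior, β_post−β_prior) successes and failures.
Total across both batches: 29−20=9 clicks, 37−14=23 non-clicks.
Subtract the second batch: 9−7=2 clicks and 23−13=10 non-clicks.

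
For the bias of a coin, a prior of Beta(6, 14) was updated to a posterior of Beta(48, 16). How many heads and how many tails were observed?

42 heads and 2 tails

A Beta(a, b) prior with s successes and f failures in binomial data gives a Beta(a+s, b+f) posterior.
So s = 48 − 6 = 42 and f = 16 − 14 = 2.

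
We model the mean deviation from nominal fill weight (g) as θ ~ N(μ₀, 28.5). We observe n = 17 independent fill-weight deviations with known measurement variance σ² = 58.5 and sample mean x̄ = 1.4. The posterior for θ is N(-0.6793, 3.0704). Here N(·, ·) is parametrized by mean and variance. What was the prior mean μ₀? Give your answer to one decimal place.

μ₀ = -17.9

With known observation variance, the Normal–Normal posterior has precision τ_n = τ₀ + n/σ² and mean μ_n = (τ₀μ₀ + (n/σ²)x̄)/τ_n.
Here τ₀ = 1/28.5 = 0.035088 and τ_data = 17/58.5 = 0.290598, so τ_n = 0.325686.
Rearranging for μ₀: μ₀ = (μ_n·τ_n − τ_data·x̄)/τ₀ = (-0.6793·0.325686 − 0.290598·1.4) / 0.035088 = -0.628076/0.035088 ≈ -17.9.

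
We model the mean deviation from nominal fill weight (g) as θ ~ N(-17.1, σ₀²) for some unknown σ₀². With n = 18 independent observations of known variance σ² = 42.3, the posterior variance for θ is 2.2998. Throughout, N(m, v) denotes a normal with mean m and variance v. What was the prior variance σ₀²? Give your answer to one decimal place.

Posterior precision equals prior precision plus data precision: 1/σ_n² = 1/σ₀² + n/σ².
So 1/σ₀² = 1/2.2998 − 18/42.3 = 0.434820 − 0.425532 = 0.009288.
Hence σ₀² = 1/0.009288 ≈ 107.7.

σ₀² = 107.7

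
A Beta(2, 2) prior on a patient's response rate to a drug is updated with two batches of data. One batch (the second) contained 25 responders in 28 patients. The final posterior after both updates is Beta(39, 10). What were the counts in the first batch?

12 responders and 5 non-responders

Sequential conjugate updates are equivalent to a single update on the pooled data, so total successes = posterior α − prior α and total failures = posterior β − prior β.
Total across both batches: 39−2=37 responders, 10−2=8 non-responders.
Subtract the second batch: 37−25=12 responders and 8−3=5 non-responders.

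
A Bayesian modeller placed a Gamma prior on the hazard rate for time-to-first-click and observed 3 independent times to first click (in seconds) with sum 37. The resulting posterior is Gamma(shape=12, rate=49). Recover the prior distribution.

Gamma–exponential conjugacy: posterior shape = α + n, posterior rate = β + Σtᵢ.
So α = 12 − 3 = 9 and β = 49 − 37 = 12.

Gamma(shape=9, rate=12)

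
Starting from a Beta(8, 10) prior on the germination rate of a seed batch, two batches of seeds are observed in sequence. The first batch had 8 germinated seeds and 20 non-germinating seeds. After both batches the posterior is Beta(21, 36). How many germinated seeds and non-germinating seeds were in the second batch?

5 germinated seeds and 6 non-germinating seeds

Sequential conjugate updates are equivalent to a single update on the pooled data, so total successes = posterior α − prior α and total failures = posterior β − prior β.
Total across both batches: 21−8=13 germinated seeds, 36−10=26 non-germinating seeds.
Subtract the first batch: 13−8=5 germinated seeds and 26−20=6 non-germinating seeds.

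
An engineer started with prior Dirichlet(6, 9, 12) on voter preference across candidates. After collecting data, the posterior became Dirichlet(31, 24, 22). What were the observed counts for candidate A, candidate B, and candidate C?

counts (25, 15, 10)

For a Dirichlet(α) prior with multinomial counts c, the posterior is Dirichlet(α + c) componentwise.
Counts are posterior − prior componentwise: 31−6=25, 24−9=15, 22−12=10.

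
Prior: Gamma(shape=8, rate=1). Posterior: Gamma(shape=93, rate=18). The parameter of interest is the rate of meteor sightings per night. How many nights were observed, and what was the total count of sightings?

n = 17 nights with total 85 sightings

Gamma–Poisson conjugacy: posterior shape = α + Σxᵢ, posterior rate = β + n.
Matching: Σxᵢ = 93 − 8 = 85 and n = 18 − 1 = 17.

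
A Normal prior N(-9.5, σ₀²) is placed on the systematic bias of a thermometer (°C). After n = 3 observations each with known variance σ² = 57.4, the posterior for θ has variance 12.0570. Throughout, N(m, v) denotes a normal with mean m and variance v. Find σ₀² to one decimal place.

σ₀² = 32.6

Posterior precision equals prior precision plus data precision: 1/σ_n² = 1/σ₀² + n/σ².
So 1/σ₀² = 1/12.0570 − 3/57.4 = 0.082939 − 0.052265 = 0.030674.
Hence σ₀² = 1/0.030674 ≈ 32.6.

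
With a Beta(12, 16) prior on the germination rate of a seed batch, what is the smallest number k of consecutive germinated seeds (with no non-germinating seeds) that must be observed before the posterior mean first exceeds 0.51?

After k germinated seeds and 0 non-germinating seeds the posterior is Beta(12+k, 16), with mean (12+k)/(12+16+k).
Set (12+k)/(28+k) > 0.51 and solve: k > (0.51·28 − 12)/(1 − 0.51) = 4.653.
The smallest integer exceeding 4.653 is 5.

k = 5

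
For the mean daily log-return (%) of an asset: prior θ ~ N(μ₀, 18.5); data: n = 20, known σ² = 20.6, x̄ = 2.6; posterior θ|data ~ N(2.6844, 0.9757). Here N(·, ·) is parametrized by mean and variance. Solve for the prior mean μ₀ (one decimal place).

μ₀ = 4.2

The posterior mean is a precision-weighted average: μ_n = (τ₀μ₀ + τ_data·x̄)/(τ₀+τ_data), with τ₀=1/σ₀² and τ_data=n/σ².
Here τ₀ = 1/18.5 = 0.054054 and τ_data = 20/20.6 = 0.970874, so τ_n = 1.024928.
Rearranging for μ₀: μ₀ = (μ_n·τ_n − τ_data·x̄)/τ₀ = (2.6844·1.024928 − 0.970874·2.6) / 0.054054 = 0.227044/0.054054 ≈ 4.2.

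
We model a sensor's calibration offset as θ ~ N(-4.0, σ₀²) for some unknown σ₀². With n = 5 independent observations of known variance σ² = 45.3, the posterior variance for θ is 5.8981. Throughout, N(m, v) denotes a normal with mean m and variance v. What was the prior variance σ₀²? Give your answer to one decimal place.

σ₀² = 16.9

Posterior precision equals prior precision plus data precision: 1/σ_n² = 1/σ₀² + n/σ².
So 1/σ₀² = 1/5.8981 − 5/45.3 = 0.169546 − 0.110375 = 0.059171.
Hence σ₀² = 1/0.059171 ≈ 16.9.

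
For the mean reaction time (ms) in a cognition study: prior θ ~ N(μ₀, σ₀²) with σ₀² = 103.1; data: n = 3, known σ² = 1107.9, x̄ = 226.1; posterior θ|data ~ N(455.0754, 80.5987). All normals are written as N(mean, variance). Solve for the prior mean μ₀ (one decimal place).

With known observation variance, the Normal–Normal posterior has precision τ_n = τ₀ + n/σ² and mean μ_n = (τ₀μ₀ + (n/σ²)x̄)/τ_n.
Here τ₀ = 1/103.1 = 0.009699 and τ_data = 3/1107.9 = 0.002708, so τ_n = 0.012407.
Rearranging for μ₀: μ₀ = (μ_n·τ_n − τ_data·x̄)/τ₀ = (455.0754·0.012407 − 0.002708·226.1) / 0.009699 = 5.033842/0.009699 ≈ 519.0.

μ₀ = 519.0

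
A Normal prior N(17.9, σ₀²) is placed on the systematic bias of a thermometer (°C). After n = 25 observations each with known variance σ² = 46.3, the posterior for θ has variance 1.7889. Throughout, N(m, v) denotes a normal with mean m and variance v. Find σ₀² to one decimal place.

σ₀² = 52.5

For the Normal–Normal model with known σ², precisions add: τ_n = τ₀ + n/σ².
So 1/σ₀² = 1/1.7889 − 25/46.3 = 0.559003 − 0.539957 = 0.019046.
Hence σ₀² = 1/0.019046 ≈ 52.5.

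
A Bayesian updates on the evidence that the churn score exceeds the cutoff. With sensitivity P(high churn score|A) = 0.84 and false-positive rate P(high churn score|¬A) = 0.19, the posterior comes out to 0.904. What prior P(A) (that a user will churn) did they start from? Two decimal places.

In odds form, posterior odds = prior odds × likelihood ratio, so prior odds = posterior odds ÷ LR.
Posterior odds = 0.904/(1−0.904) = 9.4167. LR = 0.84/0.19 = 4.4211.
Prior odds = 9.4167/4.4211 = 2.1299, so P(A) = 2.1299/(1+2.1299) ≈ 0.68.

P(A) = 0.68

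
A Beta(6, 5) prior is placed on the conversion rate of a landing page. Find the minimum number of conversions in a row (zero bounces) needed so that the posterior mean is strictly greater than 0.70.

k = 6

After k conversions and 0 bounces the posterior is Beta(6+k, 5), with mean (6+k)/(6+5+k).
Set (6+k)/(11+k) > 0.70 and solve: k > (0.70·11 − 6)/(1 − 0.70) = 5.667.
The smallest integer exceeding 5.667 is 6, and checking k=6: (12)/(17) = 0.7059 > 0.70.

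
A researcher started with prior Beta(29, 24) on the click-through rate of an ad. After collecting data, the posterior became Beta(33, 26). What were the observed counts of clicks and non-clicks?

4 clicks and 2 non-clicks

Beta is conjugate to the binomial likelihood: posterior = Beta(a+s, b+f).
So s = 33 − 29 = 4 and f = 26 − 24 = 2.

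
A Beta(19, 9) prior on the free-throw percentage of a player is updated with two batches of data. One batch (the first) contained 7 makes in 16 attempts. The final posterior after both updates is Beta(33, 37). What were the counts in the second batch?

7 makes and 19 misses

Sequential conjugate updates are equivalent to a single update on the pooled data, so total successes = posterior α − prior α and total failures = posterior β − prior β.
Total across both batches: 33−19=14 makes, 37−9=28 misses.
Subtract the first batch: 14−7=7 makes and 28−9=19 misses.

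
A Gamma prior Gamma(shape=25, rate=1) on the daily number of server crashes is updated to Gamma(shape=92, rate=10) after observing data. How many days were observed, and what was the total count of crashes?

Gamma–Poisson conjugacy: posterior shape = α + Σxᵢ, posterior rate = β + n.
Matching: Σxᵢ = 92 − 25 = 67 and n = 10 − 1 = 9.

n = 9 days with total 67 crashes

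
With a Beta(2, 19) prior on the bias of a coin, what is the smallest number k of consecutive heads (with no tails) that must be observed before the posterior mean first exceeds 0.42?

k = 12

After k heads and 0 tails the posterior is Beta(2+k, 19), with mean (2+k)/(2+19+k).
Set (2+k)/(21+k) > 0.42 and solve: k > (0.42·21 − 2)/(1 − 0.42) = 11.759.
The smallest integer exceeding 11.759 is 12.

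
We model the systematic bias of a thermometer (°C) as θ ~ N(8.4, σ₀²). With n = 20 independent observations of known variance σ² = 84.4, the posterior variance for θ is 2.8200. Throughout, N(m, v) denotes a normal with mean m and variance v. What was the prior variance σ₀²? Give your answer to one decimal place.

For the Normal–Normal model with known σ², precisions add: τ_n = τ₀ + n/σ².
So 1/σ₀² = 1/2.8200 − 20/84.4 = 0.354610 − 0.236967 = 0.117643.
Hence σ₀² = 1/0.117643 ≈ 8.5.

σ₀² = 8.5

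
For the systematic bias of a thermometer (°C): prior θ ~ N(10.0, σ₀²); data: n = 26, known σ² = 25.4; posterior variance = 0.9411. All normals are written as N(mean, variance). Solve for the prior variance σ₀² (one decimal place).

σ₀² = 25.7

For the Normal–Normal model with known σ², precisions add: τ_n = τ₀ + n/σ².
So 1/σ₀² = 1/0.9411 − 26/25.4 = 1.062586 − 1.023622 = 0.038964.
Hence σ₀² = 1/0.038964 ≈ 25.7.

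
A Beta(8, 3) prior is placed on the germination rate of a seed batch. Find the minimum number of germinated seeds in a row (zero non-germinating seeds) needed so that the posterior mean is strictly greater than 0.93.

k = 32

After k germinated seeds and 0 non-germinating seeds the posterior is Beta(8+k, 3), with mean (8+k)/(8+3+k).
Set (8+k)/(11+k) > 0.93 and solve: k > (0.93·11 − 8)/(1 − 0.93) = 31.857.
The smallest integer exceeding 31.857 is 32.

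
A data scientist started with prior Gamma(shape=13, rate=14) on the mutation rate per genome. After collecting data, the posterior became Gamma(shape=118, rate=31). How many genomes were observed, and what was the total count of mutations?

n = 17 genomes with total 105 mutations

A Gamma(α, β) prior (rate parametrization) on a Poisson rate with n observations summing to S gives posterior Gamma(α+S, β+n).
Matching: Σxᵢ = 118 − 13 = 105 and n = 31 − 14 = 17.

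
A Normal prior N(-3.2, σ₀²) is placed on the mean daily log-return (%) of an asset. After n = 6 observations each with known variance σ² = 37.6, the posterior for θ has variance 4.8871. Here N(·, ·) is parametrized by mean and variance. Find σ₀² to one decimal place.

Posterior precision equals prior precision plus data precision: 1/σ_n² = 1/σ₀² + n/σ².
So 1/σ₀² = 1/4.8871 − 6/37.6 = 0.204620 − 0.159574 = 0.045046.
Hence σ₀² = 1/0.045046 ≈ 22.2.

σ₀² = 22.2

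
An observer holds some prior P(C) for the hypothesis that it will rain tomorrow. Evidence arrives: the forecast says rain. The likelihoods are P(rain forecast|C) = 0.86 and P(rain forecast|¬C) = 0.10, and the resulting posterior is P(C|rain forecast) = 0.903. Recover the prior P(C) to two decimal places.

In odds form, posterior odds = prior odds × likelihood ratio, so prior odds = posterior odds ÷ LR.
Posterior odds = 0.903/(1−0.903) = 9.3093. LR = 0.86/0.10 = 8.6000.
Prior odds = 9.3093/8.6000 = 1.0825, so P(C) = 1.0825/(1+1.0825) ≈ 0.52.

P(C) = 0.52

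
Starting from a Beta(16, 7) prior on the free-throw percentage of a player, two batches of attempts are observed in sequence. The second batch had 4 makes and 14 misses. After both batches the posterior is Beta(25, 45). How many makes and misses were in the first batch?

Sequential conjugate updates are equivalent to a single update on the pooled data, so total successes = posterior α − prior α and total failures = posterior β − prior β.
Total across both batches: 25−16=9 makes, 45−7=38 misses.
Subtract the second batch: 9−4=5 makes and 38−14=24 misses.

5 makes and 24 misses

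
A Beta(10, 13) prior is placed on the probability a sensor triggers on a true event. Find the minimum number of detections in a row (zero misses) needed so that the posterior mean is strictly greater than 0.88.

After k detections and 0 misses the posterior is Beta(10+k, 13), with mean (10+k)/(10+13+k).
Set (10+k)/(23+k) > 0.88 and solve: k > (0.88·23 − 10)/(1 − 0.88) = 85.333.
The smallest integer exceeding 85.333 is 86.

k = 86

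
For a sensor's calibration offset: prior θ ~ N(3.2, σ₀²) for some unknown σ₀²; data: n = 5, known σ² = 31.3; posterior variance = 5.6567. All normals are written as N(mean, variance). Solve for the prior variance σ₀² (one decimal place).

For the Normal–Normal model with known σ², precisions add: τ_n = τ₀ + n/σ².
So 1/σ₀² = 1/5.6567 − 5/31.3 = 0.176782 − 0.159744 = 0.017038.
Hence σ₀² = 1/0.017038 ≈ 58.7.

σ₀² = 58.7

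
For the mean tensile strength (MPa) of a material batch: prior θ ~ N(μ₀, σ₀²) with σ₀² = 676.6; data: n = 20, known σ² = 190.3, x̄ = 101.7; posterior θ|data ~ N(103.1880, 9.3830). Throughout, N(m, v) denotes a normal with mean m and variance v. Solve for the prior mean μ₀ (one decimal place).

With known observation variance, the Normal–Normal posterior has precision τ_n = τ₀ + n/σ² and mean μ_n = (τ₀μ₀ + (n/σ²)x̄)/τ_n.
Here τ₀ = 1/676.6 = 0.001478 and τ_data = 20/190.3 = 0.105097, so τ_n = 0.106575.
Rearranging for μ₀: μ₀ = (μ_n·τ_n − τ_data·x̄)/τ₀ = (103.1880·0.106575 − 0.105097·101.7) / 0.001478 = 0.308896/0.001478 ≈ 209.0.

μ₀ = 209.0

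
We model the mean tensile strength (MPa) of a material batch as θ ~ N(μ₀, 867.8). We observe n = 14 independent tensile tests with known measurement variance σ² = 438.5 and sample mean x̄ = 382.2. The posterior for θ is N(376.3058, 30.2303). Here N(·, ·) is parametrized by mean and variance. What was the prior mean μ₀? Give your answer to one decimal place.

The posterior mean is a precision-weighted average: μ_n = (τ₀μ₀ + τ_data·x̄)/(τ₀+τ_data), with τ₀=1/σ₀² and τ_data=n/σ².
Here τ₀ = 1/867.8 = 0.001152 and τ_data = 14/438.5 = 0.031927, so τ_n = 0.033079.
Rearranging for μ₀: μ₀ = (μ_n·τ_n − τ_data·x̄)/τ₀ = (376.3058·0.033079 − 0.031927·382.2) / 0.001152 = 0.245320/0.001152 ≈ 213.0.

μ₀ = 213.0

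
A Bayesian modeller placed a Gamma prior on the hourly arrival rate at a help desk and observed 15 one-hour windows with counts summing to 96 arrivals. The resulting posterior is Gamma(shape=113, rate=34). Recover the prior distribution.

A Gamma(α, β) prior (rate parametrization) on a Poisson rate with n observations summing to S gives posterior Gamma(α+S, β+n).
So α = 113 − 96 = 17 and β = 34 − 15 = 19.

Gamma(shape=17, rate=19)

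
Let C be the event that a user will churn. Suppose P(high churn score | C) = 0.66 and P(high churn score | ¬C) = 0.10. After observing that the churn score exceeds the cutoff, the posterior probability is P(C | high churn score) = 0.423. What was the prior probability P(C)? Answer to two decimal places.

Bayes' rule in odds form gives O(C|E) = O(C)·[P(E|C)/P(E|¬C)], hence O(C) = O(C|E)/LR.
Posterior odds = 0.423/(1−0.423) = 0.7331. LR = 0.66/0.10 = 6.6000.
Prior odds = 0.7331/6.6000 = 0.1111, so P(C) = 0.1111/(1+0.1111) ≈ 0.10.

P(C) = 0.10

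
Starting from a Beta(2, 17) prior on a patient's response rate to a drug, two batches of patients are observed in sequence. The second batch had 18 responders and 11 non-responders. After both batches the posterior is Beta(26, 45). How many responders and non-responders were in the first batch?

Because Beta–binomial updating is additive in the counts, the combined data contributed (α_post−α_prior, β_post−β_prior) successes and failures.
Total across both batches: 26−2=24 responders, 45−17=28 non-responders.
Subtract the second batch: 24−18=6 responders and 28−11=17 non-responders.

6 responders and 17 non-responders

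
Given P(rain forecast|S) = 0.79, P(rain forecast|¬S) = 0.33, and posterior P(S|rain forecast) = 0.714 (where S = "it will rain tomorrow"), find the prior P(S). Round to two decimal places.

P(S) = 0.51

In odds form, posterior odds = prior odds × likelihood ratio, so prior odds = posterior odds ÷ LR.
Posterior odds = 0.714/(1−0.714) = 2.4965. LR = 0.79/0.33 = 2.3939.
Prior odds = 2.4965/2.3939 = 1.0429, so P(S) = 1.0429/(1+1.0429) ≈ 0.51.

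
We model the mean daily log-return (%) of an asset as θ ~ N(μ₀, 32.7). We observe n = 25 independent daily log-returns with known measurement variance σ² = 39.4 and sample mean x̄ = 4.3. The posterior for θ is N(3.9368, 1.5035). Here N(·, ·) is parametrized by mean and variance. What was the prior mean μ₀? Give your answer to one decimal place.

The posterior mean is a precision-weighted average: μ_n = (τ₀μ₀ + τ_data·x̄)/(τ₀+τ_data), with τ₀=1/σ₀² and τ_data=n/σ².
Here τ₀ = 1/32.7 = 0.030581 and τ_data = 25/39.4 = 0.634518, so τ_n = 0.665099.
Rearranging for μ₀: μ₀ = (μ_n·τ_n − τ_data·x̄)/τ₀ = (3.9368·0.665099 − 0.634518·4.3) / 0.030581 = -0.110066/0.030581 ≈ -3.6.

μ₀ = -3.6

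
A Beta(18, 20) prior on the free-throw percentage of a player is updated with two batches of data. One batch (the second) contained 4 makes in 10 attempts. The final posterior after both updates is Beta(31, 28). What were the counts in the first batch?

9 makes and 2 misses

Because Beta–binomial updating is additive in the counts, the combined data contributed (α_post−α_prior, β_post−β_prior) successes and failures.
Total across both batches: 31−18=13 makes, 28−20=8 misses.
Subtract the second batch: 13−4=9 makes and 8−6=2 misses.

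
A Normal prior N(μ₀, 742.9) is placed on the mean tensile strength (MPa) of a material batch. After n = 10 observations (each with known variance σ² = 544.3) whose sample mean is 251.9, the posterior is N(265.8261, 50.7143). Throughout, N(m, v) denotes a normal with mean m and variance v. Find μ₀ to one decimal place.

μ₀ = 455.9

With known observation variance, the Normal–Normal posterior has precision τ_n = τ₀ + n/σ² and mean μ_n = (τ₀μ₀ + (n/σ²)x̄)/τ_n.
Here τ₀ = 1/742.9 = 0.001346 and τ_data = 10/544.3 = 0.018372, so τ_n = 0.019718.
Rearranging for μ₀: μ₀ = (μ_n·τ_n − τ_data·x̄)/τ₀ = (265.8261·0.019718 − 0.018372·251.9) / 0.001346 = 0.613652/0.001346 ≈ 455.9.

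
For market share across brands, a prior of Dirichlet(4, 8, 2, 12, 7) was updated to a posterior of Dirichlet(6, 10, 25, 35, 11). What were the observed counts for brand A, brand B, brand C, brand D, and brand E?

counts (2, 2, 23, 23, 4)

For a Dirichlet(α) prior with multinomial counts c, the posterior is Dirichlet(α + c) componentwise.
Counts are posterior − prior componentwise: 6−4=2, 10−8=2, 25−2=23, 35−12=23, 11−7=4.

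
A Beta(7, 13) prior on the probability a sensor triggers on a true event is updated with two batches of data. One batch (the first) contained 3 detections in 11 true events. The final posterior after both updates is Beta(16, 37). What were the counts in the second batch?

Sequential conjugate updates are equivalent to a single update on the pooled data, so total successes = posterior α − prior α and total failures = posterior β − prior β.
Total across both batches: 16−7=9 detections, 37−13=24 misses.
Subtract the first batch: 9−3=6 detections and 24−8=16 misses.

6 detections and 16 misses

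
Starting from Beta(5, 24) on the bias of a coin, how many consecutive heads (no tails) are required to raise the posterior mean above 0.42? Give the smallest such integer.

k = 13

After k heads and 0 tails the posterior is Beta(5+k, 24), with mean (5+k)/(5+24+k).
Set (5+k)/(29+k) > 0.42 and solve: k > (0.42·29 − 5)/(1 − 0.42) = 12.379.
The smallest integer exceeding 12.379 is 13.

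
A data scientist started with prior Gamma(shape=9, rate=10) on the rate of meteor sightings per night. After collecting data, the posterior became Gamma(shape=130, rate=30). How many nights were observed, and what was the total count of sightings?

Gamma–Poisson conjugacy: posterior shape = α + Σxᵢ, posterior rate = β + n.
Matching: Σxᵢ = 130 − 9 = 121 and n = 30 − 10 = 20.

n = 20 nights with total 121 sightings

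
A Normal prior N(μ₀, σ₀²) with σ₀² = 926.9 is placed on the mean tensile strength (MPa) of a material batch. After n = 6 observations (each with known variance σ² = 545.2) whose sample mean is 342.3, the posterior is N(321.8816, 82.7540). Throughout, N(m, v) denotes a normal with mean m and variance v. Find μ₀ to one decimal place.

The posterior mean is a precision-weighted average: μ_n = (τ₀μ₀ + τ_data·x̄)/(τ₀+τ_data), with τ₀=1/σ₀² and τ_data=n/σ².
Here τ₀ = 1/926.9 = 0.001079 and τ_data = 6/545.2 = 0.011005, so τ_n = 0.012084.
Rearranging for μ₀: μ₀ = (μ_n·τ_n − τ_data·x̄)/τ₀ = (321.8816·0.012084 − 0.011005·342.3) / 0.001079 = 0.122606/0.001079 ≈ 113.6.

μ₀ = 113.6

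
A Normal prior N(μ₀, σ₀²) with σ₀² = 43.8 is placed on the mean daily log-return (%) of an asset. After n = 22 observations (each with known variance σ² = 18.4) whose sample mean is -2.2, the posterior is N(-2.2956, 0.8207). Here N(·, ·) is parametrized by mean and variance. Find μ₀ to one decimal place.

μ₀ = -7.3

With known observation variance, the Normal–Normal posterior has precision τ_n = τ₀ + n/σ² and mean μ_n = (τ₀μ₀ + (n/σ²)x̄)/τ_n.
Here τ₀ = 1/43.8 = 0.022831 and τ_data = 22/18.4 = 1.195652, so τ_n = 1.218483.
Rearranging for μ₀: μ₀ = (μ_n·τ_n − τ_data·x̄)/τ₀ = (-2.2956·1.218483 − 1.195652·-2.2) / 0.022831 = -0.166715/0.022831 ≈ -7.3.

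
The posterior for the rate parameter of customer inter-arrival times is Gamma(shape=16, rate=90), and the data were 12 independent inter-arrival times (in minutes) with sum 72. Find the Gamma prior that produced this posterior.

Gamma(shape=4, rate=18)

For an exponential likelihood with a Gamma(α, β) prior on the rate, n observations with total T give posterior Gamma(α+n, β+T).
So α = 16 − 12 = 4 and β = 90 − 72 = 18.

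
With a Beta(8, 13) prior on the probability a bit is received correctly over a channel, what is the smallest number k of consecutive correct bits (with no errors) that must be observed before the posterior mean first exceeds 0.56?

After k correct bits and 0 errors the posterior is Beta(8+k, 13), with mean (8+k)/(8+13+k).
Set (8+k)/(21+k) > 0.56 and solve: k > (0.56·21 − 8)/(1 − 0.56) = 8.545.
The smallest integer exceeding 8.545 is 9, and checking k=9: (17)/(30) = 0.5667 > 0.56.

k = 9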